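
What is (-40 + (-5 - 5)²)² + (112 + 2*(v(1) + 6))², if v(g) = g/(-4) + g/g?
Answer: 77401/4 ≈ 19350.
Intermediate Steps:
v(g) = 1 - g/4 (v(g) = g*(-¼) + 1 = -g/4 + 1 = 1 - g/4)
(-40 + (-5 - 5)²)² + (112 + 2*(v(1) + 6))² = (-40 + (-5 - 5)²)² + (112 + 2*((1 - ¼*1) + 6))² = (-40 + (-10)²)² + (112 + 2*((1 - ¼) + 6))² = (-40 + 100)² + (112 + 2*(¾ + 6))² = 60² + (112 + 2*(27/4))² = 3600 + (112 + 27/2)² = 3600 + (251/2)² = 3600 + 63001/4 = 77401/4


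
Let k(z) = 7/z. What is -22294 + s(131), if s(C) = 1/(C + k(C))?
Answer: -382743261/17168 ≈ -22294.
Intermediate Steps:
s(C) = 1/(C + 7/C)
-22294 + s(131) = -22294 + 131/(7 + 131²) = -22294 + 131/(7 + 17161) = -22294 + 131/17168 = -382743261/17168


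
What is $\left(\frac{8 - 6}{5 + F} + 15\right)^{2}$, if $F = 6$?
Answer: $\frac{27889}{121} \approx 230.49$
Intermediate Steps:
$\left(\frac{8 - 6}{5 + F} + 15\right)^{2} = \left(\frac{8 - 6}{5 + 6} + 15\right)^{2} = \left(\frac{2}{11} + 15\right)^{2} = \left(\frac{167}{11}\right)^{2} = \frac{27889}{121}$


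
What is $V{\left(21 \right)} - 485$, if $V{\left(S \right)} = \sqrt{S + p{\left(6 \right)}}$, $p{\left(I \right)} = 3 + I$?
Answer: $-485 + \sqrt{30} \approx -479.52$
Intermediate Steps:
$V{\left(S \right)} = \sqrt{9 + S}$ ($V{\left(S \right)} = \sqrt{S + \left(3 + 6\right)} = \sqrt{S + 9} = \sqrt{9 + S}$)
$V{\left(21 \right)} - 485 = \sqrt{9 + 21} - 485 = \sqrt{30} - 485 = -485 + \sqrt{30}$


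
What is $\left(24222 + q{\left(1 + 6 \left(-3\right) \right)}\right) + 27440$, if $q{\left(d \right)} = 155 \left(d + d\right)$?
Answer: $46392$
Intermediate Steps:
$q{\left(d \right)} = 310 d$ ($q{\left(d \right)} = 155 \cdot 2 d = 310 d$)
$\left(24222 + q{\left(1 + 6 \left(-3\right) \right)}\right) + 27440 = \left(24222 + 310 \left(1 + 6 \left(-3\right)\right)\right) + 27440 = \left(24222 + 310 \left(1 - 18\right)\right) + 27440 = \left(24222 + 310 \left(-17\right)\right) + 27440 = \left(24222 - 5270\right) + 27440 = 18952 + 27440 = 46392$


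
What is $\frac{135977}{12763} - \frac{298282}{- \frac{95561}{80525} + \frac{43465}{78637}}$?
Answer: $\frac{12053615250659796607}{25619241577008} \approx 4.7049 \cdot 10^{5}$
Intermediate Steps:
$\frac{135977}{12763} - \frac{298282}{- \frac{95561}{80525} + \frac{43465}{78637}} = \frac{135977}{12763} - \frac{298282}{- \frac{4014611232}{6332244425}} = \frac{135977}{12763} - - \frac{944397265788925}{2007305616} = \frac{135977}{12763} + \frac{944397265788925}{2007305616} = \frac{12053615250659796607}{25619241577008}$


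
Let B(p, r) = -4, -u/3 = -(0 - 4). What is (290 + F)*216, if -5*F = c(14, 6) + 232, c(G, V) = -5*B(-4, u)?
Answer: 258768/5 ≈ 51754.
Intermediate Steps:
u = -12 (u = -(-3)*(0 - 4) = -(-3)*(-4) = -3*4 = -12)
c(G, V) = 20 (c(G, V) = -5*(-4) = 20)
F = -252/5 (F = -(20 + 232)/5 = -⅕*252 = -252/5 ≈ -50.400)
(290 + F)*216 = (290 - 252/5)*216 = (1198/5)*216 = 258768/5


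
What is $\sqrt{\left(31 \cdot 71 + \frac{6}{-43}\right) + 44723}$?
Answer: $\frac{\sqrt{86762218}}{43} \approx 216.62$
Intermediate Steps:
$\sqrt{\left(31 \cdot 71 + \frac{6}{-43}\right) + 44723} = \sqrt{\left(2201 + 6 \left(- \frac{1}{43}\right)\right) + 44723} = \sqrt{\left(2201 - \frac{6}{43}\right) + 44723} = \sqrt{\frac{94637}{43} + 44723} = \sqrt{\frac{2017726}{43}} = \frac{\sqrt{86762218}}{43}$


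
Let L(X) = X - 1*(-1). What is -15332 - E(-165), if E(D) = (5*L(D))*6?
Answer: -10412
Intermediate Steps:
L(X) = 1 + X (L(X) = X + 1 = 1 + X)
E(D) = 30 + 30*D (E(D) = (5*(1 + D))*6 = (5 + 5*D)*6 = 30 + 30*D)
-15332 - E(-165) = -15332 - (30 + 30*(-165)) = -15332 - (30 - 4950) = -15332 - 1*(-4920) = -15332 + 4920 = -10412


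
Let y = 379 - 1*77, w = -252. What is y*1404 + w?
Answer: 423756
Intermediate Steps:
y = 302 (y = 379 - 77 = 302)
y*1404 + w = 302*1404 - 252 = 424008 - 252 = 423756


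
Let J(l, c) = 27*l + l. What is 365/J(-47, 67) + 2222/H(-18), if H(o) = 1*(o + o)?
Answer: -734323/11844 ≈ -62.000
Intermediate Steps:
H(o) = 2*o (H(o) = 1*(2*o) = 2*o)
J(l, c) = 28*l
365/J(-47, 67) + 2222/H(-18) = 365/((28*(-47))) + 2222/((2*(-18))) = 365/(-1316) + 2222/(-36) = 365*(-1/1316) + 2222*(-1/36) = -365/1316 - 1111/18 = -734323/11844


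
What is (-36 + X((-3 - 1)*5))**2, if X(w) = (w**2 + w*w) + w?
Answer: 553536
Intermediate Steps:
X(w) = w + 2*w**2 (X(w) = (w**2 + w**2) + w = 2*w**2 + w = w + 2*w**2)
(-36 + X((-3 - 1)*5))**2 = (-36 + ((-3 - 1)*5)*(1 + 2*((-3 - 1)*5)))**2 = (-36 + (-4*5)*(1 + 2*(-4*5)))**2 = (-36 - 20*(1 + 2*(-20)))**2 = (-36 - 20*(1 - 40))**2 = (-36 - 20*(-39))**2 = (-36 + 780)**2 = 744**2 = 553536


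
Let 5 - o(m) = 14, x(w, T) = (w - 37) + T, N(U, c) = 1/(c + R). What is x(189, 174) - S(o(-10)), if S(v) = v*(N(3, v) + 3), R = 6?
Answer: 350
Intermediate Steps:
N(U, c) = 1/(6 + c) (N(U, c) = 1/(c + 6) = 1/(6 + c))
x(w, T) = -37 + T + w (x(w, T) = (-37 + w) + T = -37 + T + w)
o(m) = -9 (o(m) = 5 - 1*14 = 5 - 14 = -9)
S(v) = v*(3 + 1/(6 + v)) (S(v) = v*(1/(6 + v) + 3) = v*(3 + 1/(6 + v)))
x(189, 174) - S(o(-10)) = (-37 + 174 + 189) - (-9)*(19 + 3*(-9))/(6 - 9) = 326 - (-9)*(19 - 27)/(-3) = 326 - (-9)*(-1)*(-8)/3 = 326 - 1*(-24) = 326 + 24 = 350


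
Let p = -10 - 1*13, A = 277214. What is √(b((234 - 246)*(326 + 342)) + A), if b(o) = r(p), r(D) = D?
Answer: 3*√30799 ≈ 526.49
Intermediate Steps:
p = -23 (p = -10 - 13 = -23)
b(o) = -23
√(b((234 - 246)*(326 + 342)) + A) = √(-23 + 277214) = √277191 = 3*√30799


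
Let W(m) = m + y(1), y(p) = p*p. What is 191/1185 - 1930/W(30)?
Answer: -2281129/36735 ≈ -62.097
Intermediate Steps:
y(p) = p**2
W(m) = 1 + m (W(m) = m + 1**2 = m + 1 = 1 + m)
191/1185 - 1930/W(30) = 191/1185 - 1930/(1 + 30) = 191*(1/1185) - 1930/31 = 191/1185 - 1930*1/31 = 191/1185 - 1930/31 = -2281129/36735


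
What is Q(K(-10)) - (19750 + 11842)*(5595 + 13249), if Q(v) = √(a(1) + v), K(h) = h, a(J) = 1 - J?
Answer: -595319648 + I*√10 ≈ -5.9532e+8 + 3.1623*I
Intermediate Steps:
Q(v) = √v (Q(v) = √((1 - 1*1) + v) = √((1 - 1) + v) = √(0 + v) = √v)
Q(K(-10)) - (19750 + 11842)*(5595 + 13249) = √(-10) - (19750 + 11842)*(5595 + 13249) = I*√10 - 31592*18844 = I*√10 - 1*595319648 = I*√10 - 595319648 = -595319648 + I*√10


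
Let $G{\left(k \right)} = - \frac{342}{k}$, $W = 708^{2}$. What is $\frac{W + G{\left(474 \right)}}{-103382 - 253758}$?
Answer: $- \frac{39599799}{28214060} \approx -1.4035$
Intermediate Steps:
$W = 501264$
$\frac{W + G{\left(474 \right)}}{-103382 - 253758} = \frac{501264 - \frac{342}{474}}{-103382 - 253758} = \frac{501264 - \frac{57}{79}}{-357140} = \left(501264 - \frac{57}{79}\right) \left(- \frac{1}{357140}\right) = \frac{39599799}{79} \left(- \frac{1}{357140}\right) = - \frac{39599799}{28214060}$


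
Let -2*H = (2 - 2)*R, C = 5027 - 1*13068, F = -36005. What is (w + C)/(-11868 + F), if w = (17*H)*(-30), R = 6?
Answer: 8041/47873 ≈ 0.16797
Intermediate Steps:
C = -8041 (C = 5027 - 13068 = -8041)
H = 0 (H = -(2 - 2)*6/2 = -0*6 = -1/2*0 = 0)
w = 0 (w = (17*0)*(-30) = 0*(-30) = 0)
(w + C)/(-11868 + F) = (0 - 8041)/(-11868 - 36005) = -8041/(-47873) = -8041*(-1/47873) = 8041/47873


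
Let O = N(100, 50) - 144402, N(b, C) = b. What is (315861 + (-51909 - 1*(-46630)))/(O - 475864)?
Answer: -155291/310083 ≈ -0.50080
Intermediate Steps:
O = -144302 (O = 100 - 144402 = -144302)
(315861 + (-51909 - 1*(-46630)))/(O - 475864) = (315861 + (-51909 - 1*(-46630)))/(-144302 - 475864) = (315861 + (-51909 + 46630))/(-620166) = (315861 - 5279)*(-1/620166) = 310582*(-1/620166) = -155291/310083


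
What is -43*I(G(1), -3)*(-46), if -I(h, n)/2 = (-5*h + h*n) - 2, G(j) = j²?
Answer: 39560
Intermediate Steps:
I(h, n) = 4 + 10*h - 2*h*n (I(h, n) = -2*((-5*h + h*n) - 2) = -2*(-2 - 5*h + h*n) = 4 + 10*h - 2*h*n)
-43*I(G(1), -3)*(-46) = -43*(4 + 10*1² - 2*1²*(-3))*(-46) = -43*(4 + 10*1 - 2*1*(-3))*(-46) = -43*(4 + 10 + 6)*(-46) = -43*20*(-46) = -860*(-46) = 39560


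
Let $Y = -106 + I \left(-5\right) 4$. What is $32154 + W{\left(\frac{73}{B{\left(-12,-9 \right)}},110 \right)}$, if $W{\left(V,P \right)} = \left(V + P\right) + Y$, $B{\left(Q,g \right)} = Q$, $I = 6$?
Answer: $\frac{384383}{12} \approx 32032.0$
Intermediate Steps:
$Y = -226$ ($Y = -106 + 6 \left(-5\right) 4 = -106 - 120 = -226$)
$W{\left(V,P \right)} = -226 + P + V$ ($W{\left(V,P \right)} = \left(V + P\right) - 226 = \left(P + V\right) - 226 = -226 + P + V$)
$32154 + W{\left(\frac{73}{B{\left(-12,-9 \right)}},110 \right)} = 32154 + \left(-226 + 110 + \frac{73}{-12}\right) = 32154 + \left(-226 + 110 + 73 \left(- \frac{1}{12}\right)\right) = 32154 - \frac{1465}{12} = \frac{384383}{12}$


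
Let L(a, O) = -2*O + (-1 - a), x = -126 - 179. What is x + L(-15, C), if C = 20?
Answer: -331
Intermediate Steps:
x = -305
L(a, O) = -1 - a - 2*O
x + L(-15, C) = -305 + (-1 - 1*(-15) - 2*20) = -305 + (-1 + 15 - 40) = -305 - 26 = -331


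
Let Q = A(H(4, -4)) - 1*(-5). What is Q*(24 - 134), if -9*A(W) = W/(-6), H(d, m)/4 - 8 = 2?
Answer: -17050/27 ≈ -631.48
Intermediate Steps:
H(d, m) = 40 (H(d, m) = 32 + 4*2 = 32 + 8 = 40)
A(W) = W/54 (A(W) = -W/(9*(-6)) = -W*(-1)/(9*6) = -(-1)*W/54 = W/54)
Q = 155/27 (Q = (1/54)*40 - 1*(-5) = 20/27 + 5 = 155/27 ≈ 5.7407)
Q*(24 - 134) = 155*(24 - 134)/27 = (155/27)*(-110) = -17050/27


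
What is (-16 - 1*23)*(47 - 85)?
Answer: 1482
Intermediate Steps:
(-16 - 1*23)*(47 - 85) = (-16 - 23)*(-38) = -39*(-38) = 1482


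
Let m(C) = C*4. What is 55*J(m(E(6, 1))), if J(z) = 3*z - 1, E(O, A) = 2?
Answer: 1265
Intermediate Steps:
m(C) = 4*C
J(z) = -1 + 3*z
55*J(m(E(6, 1))) = 55*(-1 + 3*(4*2)) = 55*(-1 + 3*8) = 55*(-1 + 24) = 55*23 = 1265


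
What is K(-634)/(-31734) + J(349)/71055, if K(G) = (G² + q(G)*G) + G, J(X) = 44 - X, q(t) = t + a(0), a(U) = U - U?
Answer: -634295524/25053993 ≈ -25.317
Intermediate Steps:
a(U) = 0
q(t) = t (q(t) = t + 0 = t)
K(G) = G + 2*G² (K(G) = (G² + G*G) + G = (G² + G²) + G = 2*G² + G = G + 2*G²)
K(-634)/(-31734) + J(349)/71055 = -634*(1 + 2*(-634))/(-31734) + (44 - 1*349)/71055 = -634*(1 - 1268)*(-1/31734) + (44 - 349)*(1/71055) = -634*(-1267)*(-1/31734) - 305*1/71055 = 803278*(-1/31734) - 61/14211 = -401639/15867 - 61/14211 = -634295524/25053993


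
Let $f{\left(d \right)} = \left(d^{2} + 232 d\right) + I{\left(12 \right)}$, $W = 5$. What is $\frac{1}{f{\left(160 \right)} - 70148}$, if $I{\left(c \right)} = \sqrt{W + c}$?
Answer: $- \frac{7428}{55175167} - \frac{\sqrt{17}}{55175167} \approx -0.0001347$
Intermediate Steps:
$I{\left(c \right)} = \sqrt{5 + c}$
$f{\left(d \right)} = \sqrt{17} + d^{2} + 232 d$ ($f{\left(d \right)} = \left(d^{2} + 232 d\right) + \sqrt{5 + 12} = \left(d^{2} + 232 d\right) + \sqrt{17} = \sqrt{17} + d^{2} + 232 d$)
$\frac{1}{f{\left(160 \right)} - 70148} = \frac{1}{\left(\sqrt{17} + 160^{2} + 232 \cdot 160\right) - 70148} = \frac{1}{\left(\sqrt{17} + 25600 + 37120\right) - 70148} = \frac{1}{\left(62720 + \sqrt{17}\right) - 70148} = \frac{1}{-7428 + \sqrt{17}}$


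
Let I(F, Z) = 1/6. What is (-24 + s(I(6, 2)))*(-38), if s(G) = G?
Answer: 2717/3 ≈ 905.67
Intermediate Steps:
I(F, Z) = 1/6 (I(F, Z) = 1*(1/6) = 1/6)
(-24 + s(I(6, 2)))*(-38) = (-24 + 1/6)*(-38) = -143/6*(-38) = 2717/3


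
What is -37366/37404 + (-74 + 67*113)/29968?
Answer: -209841625/280230768 ≈ -0.74882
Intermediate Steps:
-37366/37404 + (-74 + 67*113)/29968 = -37366*1/37404 + (-74 + 7571)*(1/29968) = -18683/18702 + 7497*(1/29968) = -18683/18702 + 7497/29968 = -209841625/280230768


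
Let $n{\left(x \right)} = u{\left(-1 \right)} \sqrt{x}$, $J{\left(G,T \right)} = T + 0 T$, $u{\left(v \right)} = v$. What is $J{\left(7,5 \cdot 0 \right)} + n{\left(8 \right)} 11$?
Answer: $- 22 \sqrt{2} \approx -31.113$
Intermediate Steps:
$J{\left(G,T \right)} = T$ ($J{\left(G,T \right)} = T + 0 = T$)
$n{\left(x \right)} = - \sqrt{x}$
$J{\left(7,5 \cdot 0 \right)} + n{\left(8 \right)} 11 = 5 \cdot 0 + - \sqrt{8} \cdot 11 = 0 + - 2 \sqrt{2} \cdot 11 = 0 - 22 \sqrt{2} = - 22 \sqrt{2}$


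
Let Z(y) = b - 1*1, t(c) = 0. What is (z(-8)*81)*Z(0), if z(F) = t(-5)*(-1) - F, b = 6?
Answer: 3240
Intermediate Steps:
Z(y) = 5 (Z(y) = 6 - 1*1 = 6 - 1 = 5)
z(F) = -F (z(F) = 0*(-1) - F = 0 - F = -F)
(z(-8)*81)*Z(0) = (-1*(-8)*81)*5 = (8*81)*5 = 648*5 = 3240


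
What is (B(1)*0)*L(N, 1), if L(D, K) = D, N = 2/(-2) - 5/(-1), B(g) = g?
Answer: 0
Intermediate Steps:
N = 4 (N = 2*(-½) - 5*(-1) = -1 + 5 = 4)
(B(1)*0)*L(N, 1) = (1*0)*4 = 0*4 = 0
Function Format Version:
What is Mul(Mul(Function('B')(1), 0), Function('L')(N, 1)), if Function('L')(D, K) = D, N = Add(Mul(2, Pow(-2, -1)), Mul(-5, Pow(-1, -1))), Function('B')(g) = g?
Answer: 0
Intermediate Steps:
N = 4 (N = Add(Mul(2, Rational(-1, 2)), Mul(-5, -1)) = Add(-1, 5) = 4)
Mul(Mul(Function('B')(1), 0), Function('L')(N, 1)) = Mul(Mul(1, 0), 4) = Mul(0, 4) = 0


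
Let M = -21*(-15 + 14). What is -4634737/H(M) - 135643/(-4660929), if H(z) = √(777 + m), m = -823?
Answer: 135643/4660929 + 4634737*I*√46/46 ≈ 0.029102 + 6.8336e+5*I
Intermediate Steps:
M = 21 (M = -21*(-1) = 21)
H(z) = I*√46 (H(z) = √(777 - 823) = √(-46) = I*√46)
-4634737/H(M) - 135643/(-4660929) = -4634737*(-I*√46/46) - 135643/(-4660929) = -(-4634737)*I*√46/46 - 135643*(-1/4660929) = 4634737*I*√46/46 + 135643/4660929 = 135643/4660929 + 4634737*I*√46/46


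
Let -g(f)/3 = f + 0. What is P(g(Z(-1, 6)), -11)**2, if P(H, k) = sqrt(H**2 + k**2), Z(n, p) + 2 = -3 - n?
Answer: 265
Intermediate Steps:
Z(n, p) = -5 - n (Z(n, p) = -2 + (-3 - n) = -5 - n)
g(f) = -3*f (g(f) = -3*(f + 0) = -3*f)
P(g(Z(-1, 6)), -11)**2 = (sqrt((-3*(-5 - 1*(-1)))**2 + (-11)**2))**2 = (sqrt((-3*(-5 + 1))**2 + 121))**2 = (sqrt((-3*(-4))**2 + 121))**2 = (sqrt(12**2 + 121))**2 = (sqrt(144 + 121))**2 = (sqrt(265))**2 = 265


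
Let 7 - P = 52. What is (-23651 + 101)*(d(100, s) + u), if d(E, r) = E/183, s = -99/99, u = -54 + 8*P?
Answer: 593946700/61 ≈ 9.7368e+6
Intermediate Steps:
P = -45 (P = 7 - 1*52 = 7 - 52 = -45)
u = -414 (u = -54 + 8*(-45) = -54 - 360 = -414)
s = -1 (s = -99*1/99 = -1)
d(E, r) = E/183 (d(E, r) = E*(1/183) = E/183)
(-23651 + 101)*(d(100, s) + u) = (-23651 + 101)*((1/183)*100 - 414) = -23550*(100/183 - 414) = -23550*(-75662/183) = 593946700/61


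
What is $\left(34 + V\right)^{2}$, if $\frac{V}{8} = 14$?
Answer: $21316$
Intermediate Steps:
$V = 112$ ($V = 8 \cdot 14 = 112$)
$\left(34 + V\right)^{2} = \left(34 + 112\right)^{2} = 146^{2} = 21316$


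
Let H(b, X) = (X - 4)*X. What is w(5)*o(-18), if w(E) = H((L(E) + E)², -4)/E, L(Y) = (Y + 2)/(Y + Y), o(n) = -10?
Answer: -64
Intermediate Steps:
L(Y) = (2 + Y)/(2*Y) (L(Y) = (2 + Y)/((2*Y)) = (2 + Y)*(1/(2*Y)) = (2 + Y)/(2*Y))
H(b, X) = X*(-4 + X) (H(b, X) = (-4 + X)*X = X*(-4 + X))
w(E) = 32/E (w(E) = (-4*(-4 - 4))/E = (-4*(-8))/E = 32/E)
w(5)*o(-18) = (32/5)*(-10) = -64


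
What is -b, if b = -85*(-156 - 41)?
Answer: -16745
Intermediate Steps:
b = 16745 (b = -85*(-197) = 16745)
-b = -1*16745 = -16745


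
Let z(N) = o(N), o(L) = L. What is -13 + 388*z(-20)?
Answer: -7773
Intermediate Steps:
z(N) = N
-13 + 388*z(-20) = -13 + 388*(-20) = -13 - 7760 = -7773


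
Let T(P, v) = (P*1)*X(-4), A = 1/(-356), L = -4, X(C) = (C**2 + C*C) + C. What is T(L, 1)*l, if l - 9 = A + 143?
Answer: -1515108/89 ≈ -17024.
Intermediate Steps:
X(C) = C + 2*C**2 (X(C) = (C**2 + C**2) + C = 2*C**2 + C = C + 2*C**2)
A = -1/356 ≈ -0.0028090
T(P, v) = 28*P (T(P, v) = (P*1)*(-4*(1 + 2*(-4))) = P*(-4*(1 - 8)) = P*(-4*(-7)) = P*28 = 28*P)
l = 54111/356 (l = 9 + (-1/356 + 143) = 9 + 50907/356 = 54111/356 ≈ 152.00)
T(L, 1)*l = (28*(-4))*(54111/356) = -112*54111/356 = -1515108/89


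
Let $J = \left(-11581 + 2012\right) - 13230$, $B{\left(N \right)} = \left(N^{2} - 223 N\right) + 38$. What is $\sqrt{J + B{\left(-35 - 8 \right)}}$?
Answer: $13 i \sqrt{67} \approx 106.41 i$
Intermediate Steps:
$B{\left(N \right)} = 38 + N^{2} - 223 N$
$J = -22799$ ($J = -9569 - 13230 = -22799$)
$\sqrt{J + B{\left(-35 - 8 \right)}} = \sqrt{-22799 + \left(38 + \left(-35 - 8\right)^{2} - 223 \left(-35 - 8\right)\right)} = \sqrt{-22799 + \left(38 + \left(-43\right)^{2} - -9589\right)} = \sqrt{-22799 + \left(38 + 1849 + 9589\right)} = \sqrt{-22799 + 11476} = \sqrt{-11323} = 13 i \sqrt{67}$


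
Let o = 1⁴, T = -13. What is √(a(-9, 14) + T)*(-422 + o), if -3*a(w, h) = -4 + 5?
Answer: -842*I*√30/3 ≈ -1537.3*I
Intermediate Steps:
a(w, h) = -⅓ (a(w, h) = -(-4 + 5)/3 = -⅓*1 = -⅓)
o = 1
√(a(-9, 14) + T)*(-422 + o) = √(-⅓ - 13)*(-422 + 1) = √(-40/3)*(-421) = (2*I*√30/3)*(-421) = -842*I*√30/3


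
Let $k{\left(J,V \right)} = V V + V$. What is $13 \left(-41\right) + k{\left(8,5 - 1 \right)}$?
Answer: $-513$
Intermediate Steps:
$k{\left(J,V \right)} = V + V^{2}$ ($k{\left(J,V \right)} = V^{2} + V = V + V^{2}$)
$13 \left(-41\right) + k{\left(8,5 - 1 \right)} = 13 \left(-41\right) + \left(5 - 1\right) \left(1 + \left(5 - 1\right)\right) = -533 + \left(5 - 1\right) \left(1 + \left(5 - 1\right)\right) = -533 + 4 \left(1 + 4\right) = -533 + 4 \cdot 5 = -533 + 20 = -513$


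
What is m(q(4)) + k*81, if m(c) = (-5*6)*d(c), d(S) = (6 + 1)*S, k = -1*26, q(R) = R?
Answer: -2946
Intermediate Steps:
k = -26
d(S) = 7*S
m(c) = -210*c (m(c) = (-5*6)*(7*c) = -210*c)
m(q(4)) + k*81 = -210*4 - 26*81 = -840 - 2106 = -2946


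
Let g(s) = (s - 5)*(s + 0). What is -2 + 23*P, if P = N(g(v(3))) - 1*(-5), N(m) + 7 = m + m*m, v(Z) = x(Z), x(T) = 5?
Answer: -48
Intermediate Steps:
v(Z) = 5
g(s) = s*(-5 + s) (g(s) = (-5 + s)*s = s*(-5 + s))
N(m) = -7 + m + m² (N(m) = -7 + (m + m*m) = -7 + (m + m²) = -7 + m + m²)
P = -2 (P = (-7 + 5*(-5 + 5) + (5*(-5 + 5))²) - 1*(-5) = (-7 + 5*0 + (5*0)²) + 5 = (-7 + 0 + 0²) + 5 = (-7 + 0 + 0) + 5 = -7 + 5 = -2)
-2 + 23*P = -2 + 23*(-2) = -2 - 46 = -48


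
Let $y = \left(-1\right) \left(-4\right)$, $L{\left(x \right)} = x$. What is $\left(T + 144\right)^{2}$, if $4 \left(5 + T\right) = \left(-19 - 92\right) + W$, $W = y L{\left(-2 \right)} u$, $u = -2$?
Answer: $\frac{212521}{16} \approx 13283.0$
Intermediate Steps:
$y = 4$
$W = 16$ ($W = 4 \left(-2\right) \left(-2\right) = \left(-8\right) \left(-2\right) = 16$)
$T = - \frac{115}{4}$ ($T = -5 + \frac{\left(-19 - 92\right) + 16}{4} = -5 + \frac{-111 + 16}{4} = -5 + \frac{1}{4} \left(-95\right) = -5 - \frac{95}{4} = - \frac{115}{4} \approx -28.75$)
$\left(T + 144\right)^{2} = \left(- \frac{115}{4} + 144\right)^{2} = \left(\frac{461}{4}\right)^{2} = \frac{212521}{16}$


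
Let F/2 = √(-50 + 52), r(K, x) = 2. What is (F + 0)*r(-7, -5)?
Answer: 4*√2 ≈ 5.6569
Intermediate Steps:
F = 2*√2 (F = 2*√(-50 + 52) = 2*√2 ≈ 2.8284)
(F + 0)*r(-7, -5) = (2*√2 + 0)*2 = (2*√2)*2 = 4*√2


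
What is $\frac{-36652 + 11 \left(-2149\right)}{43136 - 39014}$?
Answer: $- \frac{6699}{458} \approx -14.627$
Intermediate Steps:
$\frac{-36652 + 11 \left(-2149\right)}{43136 - 39014} = \frac{-36652 - 23639}{4122} = \left(-60291\right) \frac{1}{4122} = - \frac{6699}{458}$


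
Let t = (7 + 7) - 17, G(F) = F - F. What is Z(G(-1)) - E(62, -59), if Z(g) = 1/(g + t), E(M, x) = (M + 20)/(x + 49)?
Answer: 118/15 ≈ 7.8667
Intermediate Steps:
E(M, x) = (20 + M)/(49 + x)
G(F) = 0
t = -3 (t = 14 - 17 = -3)
Z(g) = 1/(-3 + g) (Z(g) = 1/(g - 3) = 1/(-3 + g))
Z(G(-1)) - E(62, -59) = 1/(-3 + 0) - (20 + 62)/(49 - 59) = 1/(-3) - 82/(-10) = -1/3 - (-1)*82/10 = -1/3 - 1*(-41/5) = -1/3 + 41/5 = 118/15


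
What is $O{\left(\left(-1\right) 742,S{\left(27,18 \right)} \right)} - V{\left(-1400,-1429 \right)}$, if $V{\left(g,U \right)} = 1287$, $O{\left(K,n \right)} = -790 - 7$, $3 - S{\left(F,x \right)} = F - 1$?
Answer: $-2084$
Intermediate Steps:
$S{\left(F,x \right)} = 4 - F$ ($S{\left(F,x \right)} = 3 - \left(F - 1\right) = 3 - \left(-1 + F\right) = 4 - F$)
$O{\left(K,n \right)} = -797$
$O{\left(\left(-1\right) 742,S{\left(27,18 \right)} \right)} - V{\left(-1400,-1429 \right)} = -797 - 1287 = -2084$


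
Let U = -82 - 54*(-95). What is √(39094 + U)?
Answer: √44142 ≈ 210.10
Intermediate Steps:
U = 5048 (U = -82 + 5130 = 5048)
√(39094 + U) = √(39094 + 5048) = √44142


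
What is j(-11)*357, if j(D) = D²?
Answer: 43197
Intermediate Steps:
j(-11)*357 = (-11)²*357 = 121*357 = 43197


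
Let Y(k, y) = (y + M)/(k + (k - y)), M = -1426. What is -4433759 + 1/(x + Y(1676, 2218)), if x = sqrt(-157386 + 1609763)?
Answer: -25558325619367915/5764482377 + 3969*sqrt(1452377)/5764482377 ≈ -4.4338e+6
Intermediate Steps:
x = sqrt(1452377) ≈ 1205.1
Y(k, y) = (-1426 + y)/(-y + 2*k) (Y(k, y) = (y - 1426)/(k + (k - y)) = (-1426 + y)/(-y + 2*k))
-4433759 + 1/(x + Y(1676, 2218)) = -4433759 + 1/(sqrt(1452377) + (-1426 + 2218)/(-1*2218 + 2*1676)) = -4433759 + 1/(sqrt(1452377) + 792/(-2218 + 3352)) = -4433759 + 1/(sqrt(1452377) + 792/1134) = -4433759 + 1/(sqrt(1452377) + (1/1134)*792) = -4433759 + 1/(sqrt(1452377) + 44/63) = -4433759 + 1/(44/63 + sqrt(1452377))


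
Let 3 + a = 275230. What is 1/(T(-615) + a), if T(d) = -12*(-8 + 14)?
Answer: 1/275155 ≈ 3.6343e-6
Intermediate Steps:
a = 275227 (a = -3 + 275230 = 275227)
T(d) = -72 (T(d) = -12*6 = -72)
1/(T(-615) + a) = 1/(-72 + 275227) = 1/275155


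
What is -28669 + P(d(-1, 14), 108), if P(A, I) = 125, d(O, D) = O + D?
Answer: -28544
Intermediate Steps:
d(O, D) = D + O
-28669 + P(d(-1, 14), 108) = -28669 + 125 = -28544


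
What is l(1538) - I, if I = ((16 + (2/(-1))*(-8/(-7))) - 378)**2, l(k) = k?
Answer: -6427138/49 ≈ -1.3117e+5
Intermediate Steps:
I = 6502500/49 (I = ((16 + (2*(-1))*(-8*(-1/7))) - 378)**2 = ((16 - 2*8/7) - 378)**2 = ((16 - 16/7) - 378)**2 = (96/7 - 378)**2 = (-2550/7)**2 = 6502500/49 ≈ 1.3270e+5)
l(1538) - I = 1538 - 1*6502500/49 = 1538 - 6502500/49 = -6427138/49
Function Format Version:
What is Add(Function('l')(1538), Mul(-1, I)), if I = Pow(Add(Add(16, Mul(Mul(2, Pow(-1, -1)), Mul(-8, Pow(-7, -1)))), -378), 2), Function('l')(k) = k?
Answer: Rational(-6427138, 49) ≈ -1.3117e+5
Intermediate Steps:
I = Rational(6502500, 49) (I = Pow(Add(Add(16, Mul(Mul(2, -1), Mul(-8, Rational(-1, 7)))), -378), 2) = Pow(Add(Add(16, Mul(-2, Rational(8, 7))), -378), 2) = Pow(Add(Add(16, Rational(-16, 7)), -378), 2) = Pow(Add(Rational(96, 7), -378), 2) = Pow(Rational(-2550, 7), 2) = Rational(6502500, 49) ≈ 1.3270e+5)
Add(Function('l')(1538), Mul(-1, I)) = Add(1538, Mul(-1, Rational(6502500, 49))) = Add(1538, Rational(-6502500, 49)) = Rational(-6427138, 49)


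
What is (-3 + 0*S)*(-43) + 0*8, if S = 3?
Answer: 129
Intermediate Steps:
(-3 + 0*S)*(-43) + 0*8 = (-3 + 0*3)*(-43) + 0*8 = (-3 + 0)*(-43) + 0 = -3*(-43) + 0 = 129 + 0 = 129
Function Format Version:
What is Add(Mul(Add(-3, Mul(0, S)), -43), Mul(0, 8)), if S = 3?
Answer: 129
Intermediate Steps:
Add(Mul(Add(-3, Mul(0, S)), -43), Mul(0, 8)) = Add(Mul(Add(-3, Mul(0, 3)), -43), Mul(0, 8)) = Add(Mul(Add(-3, 0), -43), 0) = Add(Mul(-3, -43), 0) = Add(129, 0) = 129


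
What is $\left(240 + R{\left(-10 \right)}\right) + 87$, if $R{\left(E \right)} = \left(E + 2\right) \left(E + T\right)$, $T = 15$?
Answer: $287$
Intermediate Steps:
$R{\left(E \right)} = \left(2 + E\right) \left(15 + E\right)$ ($R{\left(E \right)} = \left(E + 2\right) \left(E + 15\right) = \left(2 + E\right) \left(15 + E\right)$)
$\left(240 + R{\left(-10 \right)}\right) + 87 = \left(240 + \left(30 + \left(-10\right)^{2} + 17 \left(-10\right)\right)\right) + 87 = \left(240 + \left(30 + 100 - 170\right)\right) + 87 = \left(240 - 40\right) + 87 = 200 + 87 = 287$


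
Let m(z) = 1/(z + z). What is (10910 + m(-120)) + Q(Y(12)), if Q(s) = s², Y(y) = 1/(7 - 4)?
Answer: 7855277/720 ≈ 10910.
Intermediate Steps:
m(z) = 1/(2*z)
Y(y) = ⅓ (Y(y) = 1/3 = ⅓)
(10910 + m(-120)) + Q(Y(12)) = (10910 + (½)/(-120)) + (⅓)² = (10910 + (½)*(-1/120)) + ⅑ = (10910 - 1/240) + ⅑ = 2618399/240 + ⅑ = 7855277/720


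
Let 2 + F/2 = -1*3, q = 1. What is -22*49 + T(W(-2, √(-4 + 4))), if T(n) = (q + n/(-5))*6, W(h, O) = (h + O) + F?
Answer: -5288/5 ≈ -1057.6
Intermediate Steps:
F = -10 (F = -4 + 2*(-1*3) = -4 + 2*(-3) = -4 - 6 = -10)
W(h, O) = -10 + O + h (W(h, O) = (h + O) - 10 = (O + h) - 10 = -10 + O + h)
T(n) = 6 - 6*n/5 (T(n) = (1 + n/(-5))*6 = (1 + n*(-⅕))*6 = (1 - n/5)*6 = 6 - 6*n/5)
-22*49 + T(W(-2, √(-4 + 4))) = -22*49 + (6 - 6*(-10 + √(-4 + 4) - 2)/5) = -1078 + (6 - 6*(-10 + √0 - 2)/5) = -1078 + (6 - 6*(-10 + 0 - 2)/5) = -1078 + (6 - 6/5*(-12)) = -1078 + (6 + 72/5) = -1078 + 102/5 = -5288/5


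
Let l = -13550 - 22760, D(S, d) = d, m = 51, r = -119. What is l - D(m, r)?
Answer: -36191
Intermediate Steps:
l = -36310
l - D(m, r) = -36310 - 1*(-119) = -36310 + 119 = -36191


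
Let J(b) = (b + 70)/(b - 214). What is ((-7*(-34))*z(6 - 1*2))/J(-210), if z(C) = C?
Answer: 14416/5 ≈ 2883.2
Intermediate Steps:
J(b) = (70 + b)/(-214 + b)
((-7*(-34))*z(6 - 1*2))/J(-210) = ((-7*(-34))*(6 - 1*2))/(((70 - 210)/(-214 - 210))) = (238*(6 - 2))/((-140/(-424))) = (238*4)/((-1/424*(-140))) = 952/(35/106) = 952*(106/35) = 14416/5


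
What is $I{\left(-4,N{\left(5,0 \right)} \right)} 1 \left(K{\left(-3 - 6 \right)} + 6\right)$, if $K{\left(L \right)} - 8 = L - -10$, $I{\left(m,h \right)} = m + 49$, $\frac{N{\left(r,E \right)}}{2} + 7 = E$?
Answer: $675$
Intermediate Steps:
$N{\left(r,E \right)} = -14 + 2 E$
$I{\left(m,h \right)} = 49 + m$
$K{\left(L \right)} = 18 + L$ ($K{\left(L \right)} = 8 + \left(L - -10\right) = 8 + \left(L + 10\right) = 8 + \left(10 + L\right) = 18 + L$)
$I{\left(-4,N{\left(5,0 \right)} \right)} 1 \left(K{\left(-3 - 6 \right)} + 6\right) = \left(49 - 4\right) 1 \left(\left(18 - 9\right) + 6\right) = 45 \cdot 1 \left(\left(18 - 9\right) + 6\right) = 45 \cdot 1 \left(9 + 6\right) = 45 \cdot 1 \cdot 15 = 45 \cdot 15 = 675$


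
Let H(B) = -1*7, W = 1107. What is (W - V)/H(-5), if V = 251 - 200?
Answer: -1056/7 ≈ -150.86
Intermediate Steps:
H(B) = -7
V = 51
(W - V)/H(-5) = (1107 - 1*51)/(-7) = -(1107 - 51)/7 = -⅐*1056 = -1056/7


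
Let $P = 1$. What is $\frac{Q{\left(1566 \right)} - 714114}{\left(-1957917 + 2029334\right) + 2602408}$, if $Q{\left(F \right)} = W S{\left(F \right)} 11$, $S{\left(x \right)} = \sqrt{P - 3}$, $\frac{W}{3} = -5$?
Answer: $- \frac{238038}{891275} - \frac{i \sqrt{2}}{16205} \approx -0.26708 - 8.727 \cdot 10^{-5} i$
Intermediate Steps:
$W = -15$ ($W = 3 \left(-5\right) = -15$)
$S{\left(x \right)} = i \sqrt{2}$ ($S{\left(x \right)} = \sqrt{1 - 3} = \sqrt{-2} = i \sqrt{2}$)
$Q{\left(F \right)} = - 165 i \sqrt{2}$ ($Q{\left(F \right)} = - 15 i \sqrt{2} \cdot 11 = - 165 i \sqrt{2}$)
$\frac{Q{\left(1566 \right)} - 714114}{\left(-1957917 + 2029334\right) + 2602408} = \frac{- 165 i \sqrt{2} - 714114}{\left(-1957917 + 2029334\right) + 2602408} = \frac{-714114 - 165 i \sqrt{2}}{71417 + 2602408} = \frac{-714114 - 165 i \sqrt{2}}{2673825} = \left(-714114 - 165 i \sqrt{2}\right) \frac{1}{2673825} = - \frac{238038}{891275} - \frac{i \sqrt{2}}{16205}$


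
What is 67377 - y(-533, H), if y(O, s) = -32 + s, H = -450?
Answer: 67859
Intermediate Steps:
67377 - y(-533, H) = 67377 - (-32 - 450) = 67377 - 1*(-482) = 67377 + 482 = 67859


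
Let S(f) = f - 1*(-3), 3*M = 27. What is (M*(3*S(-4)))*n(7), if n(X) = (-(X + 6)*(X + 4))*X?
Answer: 27027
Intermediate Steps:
M = 9 (M = (⅓)*27 = 9)
S(f) = 3 + f (S(f) = f + 3 = 3 + f)
n(X) = -X*(4 + X)*(6 + X) (n(X) = (-(6 + X)*(4 + X))*X = (-(4 + X)*(6 + X))*X = -X*(4 + X)*(6 + X))
(M*(3*S(-4)))*n(7) = (9*(3*(3 - 4)))*(-1*7*(24 + 7² + 10*7)) = (9*(3*(-1)))*(-1*7*(24 + 49 + 70)) = (9*(-3))*(-1*7*143) = -27*(-1001) = 27027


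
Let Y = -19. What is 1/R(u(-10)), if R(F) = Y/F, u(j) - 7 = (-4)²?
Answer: -23/19 ≈ -1.2105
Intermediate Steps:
u(j) = 23 (u(j) = 7 + (-4)² = 7 + 16 = 23)
R(F) = -19/F
1/R(u(-10)) = 1/(-19/23) = -23/19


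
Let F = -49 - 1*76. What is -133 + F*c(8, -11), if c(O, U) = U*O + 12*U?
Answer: 27367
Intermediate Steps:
c(O, U) = 12*U + O*U (c(O, U) = O*U + 12*U = 12*U + O*U)
F = -125 (F = -49 - 76 = -125)
-133 + F*c(8, -11) = -133 - (-1375)*(12 + 8) = -133 - (-1375)*20 = -133 - 125*(-220) = -133 + 27500 = 27367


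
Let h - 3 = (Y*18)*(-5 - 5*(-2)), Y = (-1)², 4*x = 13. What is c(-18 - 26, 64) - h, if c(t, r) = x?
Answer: -359/4 ≈ -89.750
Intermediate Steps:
x = 13/4 (x = (¼)*13 = 13/4 ≈ 3.2500)
Y = 1
c(t, r) = 13/4
h = 93 (h = 3 + (1*18)*(-5 - 5*(-2)) = 3 + 18*(-5 + 10) = 3 + 18*5 = 3 + 90 = 93)
c(-18 - 26, 64) - h = 13/4 - 1*93 = 13/4 - 93 = -359/4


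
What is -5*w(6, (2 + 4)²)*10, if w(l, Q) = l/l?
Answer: -50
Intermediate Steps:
w(l, Q) = 1
-5*w(6, (2 + 4)²)*10 = -5*1*10 = -5*10 = -50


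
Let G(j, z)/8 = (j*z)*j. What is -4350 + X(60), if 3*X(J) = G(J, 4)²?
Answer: 4423675650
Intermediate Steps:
G(j, z) = 8*z*j² (G(j, z) = 8*((j*z)*j) = 8*(z*j²) = 8*z*j²)
X(J) = 1024*J⁴/3 (X(J) = (8*4*J²)²/3 = (32*J²)²/3 = (1024*J⁴)/3 = 1024*J⁴/3)
-4350 + X(60) = -4350 + (1024/3)*60⁴ = -4350 + (1024/3)*12960000 = -4350 + 4423680000 = 4423675650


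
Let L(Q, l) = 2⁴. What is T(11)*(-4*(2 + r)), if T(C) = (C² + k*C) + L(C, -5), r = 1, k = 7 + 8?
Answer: -3624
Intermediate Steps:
k = 15
L(Q, l) = 16
T(C) = 16 + C² + 15*C (T(C) = (C² + 15*C) + 16 = 16 + C² + 15*C)
T(11)*(-4*(2 + r)) = (16 + 11² + 15*11)*(-4*(2 + 1)) = (16 + 121 + 165)*(-4*3) = 302*(-12) = -3624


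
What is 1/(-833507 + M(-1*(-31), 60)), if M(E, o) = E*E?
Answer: -1/832546 ≈ -1.2011e-6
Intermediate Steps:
M(E, o) = E²
1/(-833507 + M(-1*(-31), 60)) = 1/(-833507 + (-1*(-31))²) = 1/(-833507 + 31²) = 1/(-833507 + 961) = 1/(-832546) = -1/832546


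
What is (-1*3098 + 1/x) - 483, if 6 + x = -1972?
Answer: -7083219/1978 ≈ -3581.0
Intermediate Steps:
x = -1978 (x = -6 - 1972 = -1978)
(-1*3098 + 1/x) - 483 = (-1*3098 + 1/(-1978)) - 483 = (-3098 - 1/1978) - 483 = -6127845/1978 - 483 = -7083219/1978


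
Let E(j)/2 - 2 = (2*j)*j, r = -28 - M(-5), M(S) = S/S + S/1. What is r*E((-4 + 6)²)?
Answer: -1632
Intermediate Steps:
M(S) = 1 + S (M(S) = 1 + S*1 = 1 + S)
r = -24 (r = -28 - (1 - 5) = -28 - 1*(-4) = -28 + 4 = -24)
E(j) = 4 + 4*j² (E(j) = 4 + 2*((2*j)*j) = 4 + 2*(2*j²) = 4 + 4*j²)
r*E((-4 + 6)²) = -24*(4 + 4*((-4 + 6)²)²) = -24*(4 + 4*(2²)²) = -24*(4 + 4*4²) = -24*(4 + 4*16) = -24*(4 + 64) = -24*68 = -1632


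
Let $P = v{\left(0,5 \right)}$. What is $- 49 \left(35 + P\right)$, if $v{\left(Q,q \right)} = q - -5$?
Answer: $-2205$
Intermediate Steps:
$v{\left(Q,q \right)} = 5 + q$ ($v{\left(Q,q \right)} = q + 5 = 5 + q$)
$P = 10$ ($P = 5 + 5 = 10$)
$- 49 \left(35 + P\right) = - 49 \left(35 + 10\right) = \left(-49\right) 45 = -2205$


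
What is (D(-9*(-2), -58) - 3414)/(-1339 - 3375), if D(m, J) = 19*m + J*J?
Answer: -146/2357 ≈ -0.061943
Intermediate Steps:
D(m, J) = J² + 19*m (D(m, J) = 19*m + J² = J² + 19*m)
(D(-9*(-2), -58) - 3414)/(-1339 - 3375) = (((-58)² + 19*(-9*(-2))) - 3414)/(-1339 - 3375) = ((3364 + 19*18) - 3414)/(-4714) = ((3364 + 342) - 3414)*(-1/4714) = (3706 - 3414)*(-1/4714) = 292*(-1/4714) = -146/2357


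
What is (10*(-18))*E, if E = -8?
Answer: 1440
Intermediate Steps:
(10*(-18))*E = (10*(-18))*(-8) = -180*(-8) = 1440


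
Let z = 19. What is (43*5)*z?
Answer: 4085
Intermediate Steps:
(43*5)*z = (43*5)*19 = 215*19 = 4085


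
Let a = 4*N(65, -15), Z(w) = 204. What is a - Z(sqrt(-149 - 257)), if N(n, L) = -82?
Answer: -532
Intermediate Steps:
a = -328 (a = 4*(-82) = -328)
a - Z(sqrt(-149 - 257)) = -328 - 1*204 = -328 - 204 = -532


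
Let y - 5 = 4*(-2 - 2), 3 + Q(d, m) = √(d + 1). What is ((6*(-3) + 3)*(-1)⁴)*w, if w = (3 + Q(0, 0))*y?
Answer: 165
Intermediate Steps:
Q(d, m) = -3 + √(1 + d) (Q(d, m) = -3 + √(d + 1) = -3 + √(1 + d))
y = -11 (y = 5 + 4*(-2 - 2) = 5 + 4*(-4) = 5 - 16 = -11)
w = -11 (w = (3 + (-3 + √(1 + 0)))*(-11) = (3 + (-3 + √1))*(-11) = (3 + (-3 + 1))*(-11) = (3 - 2)*(-11) = 1*(-11) = -11)
((6*(-3) + 3)*(-1)⁴)*w = ((6*(-3) + 3)*(-1)⁴)*(-11) = ((-18 + 3)*1)*(-11) = -15*1*(-11) = -15*(-11) = 165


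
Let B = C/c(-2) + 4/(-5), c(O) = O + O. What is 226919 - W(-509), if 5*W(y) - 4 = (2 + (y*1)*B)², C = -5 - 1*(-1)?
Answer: 28115774/125 ≈ 2.2493e+5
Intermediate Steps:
c(O) = 2*O
C = -4 (C = -5 + 1 = -4)
B = ⅕ (B = -4/(2*(-2)) + 4/(-5) = -4/(-4) + 4*(-⅕) = -4*(-¼) - ⅘ = 1 - ⅘ = ⅕ ≈ 0.20000)
W(y) = ⅘ + (2 + y/5)²/5 (W(y) = ⅘ + (2 + (y*1)*(⅕))²/5 = ⅘ + (2 + y*(⅕))²/5 = ⅘ + (2 + y/5)²/5)
226919 - W(-509) = 226919 - (⅘ + (10 - 509)²/125) = 226919 - (⅘ + (1/125)*(-499)²) = 226919 - (⅘ + (1/125)*249001) = 226919 - (⅘ + 249001/125) = 226919 - 1*249101/125 = 226919 - 249101/125 = 28115774/125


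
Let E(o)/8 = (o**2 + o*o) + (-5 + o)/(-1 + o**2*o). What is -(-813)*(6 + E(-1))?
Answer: 37398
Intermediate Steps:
E(o) = 16*o**2 + 8*(-5 + o)/(-1 + o**3) (E(o) = 8*((o**2 + o*o) + (-5 + o)/(-1 + o**2*o)) = 8*((o**2 + o**2) + (-5 + o)/(-1 + o**3)) = 8*(2*o**2 + (-5 + o)/(-1 + o**3)) = 16*o**2 + 8*(-5 + o)/(-1 + o**3))
-(-813)*(6 + E(-1)) = -(-813)*(6 + 8*(-5 - 1 - 2*(-1)**2 + 2*(-1)**5)/(-1 + (-1)**3)) = -(-813)*(6 + 8*(-5 - 1 - 2*1 + 2*(-1))/(-1 - 1)) = -(-813)*(6 + 8*(-5 - 1 - 2 - 2)/(-2)) = -(-813)*(6 + 8*(-1/2)*(-10)) = -(-813)*(6 + 40) = -(-813)*46 = -271*(-138) = 37398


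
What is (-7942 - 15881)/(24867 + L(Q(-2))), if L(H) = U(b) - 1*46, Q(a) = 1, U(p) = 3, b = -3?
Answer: -23823/24824 ≈ -0.95968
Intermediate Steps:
L(H) = -43 (L(H) = 3 - 1*46 = 3 - 46 = -43)
(-7942 - 15881)/(24867 + L(Q(-2))) = (-7942 - 15881)/(24867 - 43) = -23823/24824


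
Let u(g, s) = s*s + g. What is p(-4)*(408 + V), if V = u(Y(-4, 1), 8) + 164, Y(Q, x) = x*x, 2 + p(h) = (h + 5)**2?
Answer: -637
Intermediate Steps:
p(h) = -2 + (5 + h)**2 (p(h) = -2 + (h + 5)**2 = -2 + (5 + h)**2)
Y(Q, x) = x**2
u(g, s) = g + s**2 (u(g, s) = s**2 + g = g + s**2)
V = 229 (V = (1**2 + 8**2) + 164 = (1 + 64) + 164 = 65 + 164 = 229)
p(-4)*(408 + V) = (-2 + (5 - 4)**2)*(408 + 229) = (-2 + 1**2)*637 = (-2 + 1)*637 = -1*637 = -637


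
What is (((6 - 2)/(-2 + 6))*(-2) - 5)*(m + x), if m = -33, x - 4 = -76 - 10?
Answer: 805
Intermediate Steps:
x = -82 (x = 4 + (-76 - 10) = 4 - 86 = -82)
(((6 - 2)/(-2 + 6))*(-2) - 5)*(m + x) = (((6 - 2)/(-2 + 6))*(-2) - 5)*(-33 - 82) = ((4/4)*(-2) - 5)*(-115) = ((4*(¼))*(-2) - 5)*(-115) = (1*(-2) - 5)*(-115) = (-2 - 5)*(-115) = -7*(-115) = 805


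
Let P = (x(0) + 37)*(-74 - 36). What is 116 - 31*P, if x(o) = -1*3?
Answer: 116056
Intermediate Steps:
x(o) = -3
P = -3740 (P = (-3 + 37)*(-74 - 36) = 34*(-110) = -3740)
116 - 31*P = 116 - 31*(-3740) = 116 + 115940 = 116056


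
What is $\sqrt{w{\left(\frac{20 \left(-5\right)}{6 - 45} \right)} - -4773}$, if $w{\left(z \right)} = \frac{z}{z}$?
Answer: $\sqrt{4774} \approx 69.094$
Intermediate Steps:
$w{\left(z \right)} = 1$
$\sqrt{w{\left(\frac{20 \left(-5\right)}{6 - 45} \right)} - -4773} = \sqrt{1 - -4773} = \sqrt{1 + \left(-11707 + 16480\right)} = \sqrt{1 + 4773} = \sqrt{4774}$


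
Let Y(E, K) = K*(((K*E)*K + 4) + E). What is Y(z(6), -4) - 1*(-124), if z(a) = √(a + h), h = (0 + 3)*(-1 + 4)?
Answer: 108 - 68*√15 ≈ -155.36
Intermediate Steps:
h = 9 (h = 3*3 = 9)
z(a) = √(9 + a) (z(a) = √(a + 9) = √(9 + a))
Y(E, K) = K*(4 + E + E*K²) (Y(E, K) = K*(((E*K)*K + 4) + E) = K*((E*K² + 4) + E) = K*((4 + E*K²) + E) = K*(4 + E + E*K²))
Y(z(6), -4) - 1*(-124) = -4*(4 + √(9 + 6) + √(9 + 6)*(-4)²) - 1*(-124) = -4*(4 + √15 + √15*16) + 124 = -4*(4 + √15 + 16*√15) + 124 = -4*(4 + 17*√15) + 124 = (-16 - 68*√15) + 124 = 108 - 68*√15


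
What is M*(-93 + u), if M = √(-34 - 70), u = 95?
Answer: 4*I*√26 ≈ 20.396*I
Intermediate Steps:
M = 2*I*√26 (M = √(-104) = 2*I*√26 ≈ 10.198*I)
M*(-93 + u) = (2*I*√26)*(-93 + 95) = (2*I*√26)*2 = 4*I*√26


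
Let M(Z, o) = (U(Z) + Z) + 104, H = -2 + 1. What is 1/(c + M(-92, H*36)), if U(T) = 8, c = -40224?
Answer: -1/40204 ≈ -2.4873e-5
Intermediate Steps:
H = -1
M(Z, o) = 112 + Z (M(Z, o) = (8 + Z) + 104 = 112 + Z)
1/(c + M(-92, H*36)) = 1/(-40224 + (112 - 92)) = 1/(-40224 + 20) = 1/(-40204) = -1/40204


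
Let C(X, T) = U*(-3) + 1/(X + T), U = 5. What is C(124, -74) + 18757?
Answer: 937101/50 ≈ 18742.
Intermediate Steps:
C(X, T) = -15 + 1/(T + X) (C(X, T) = 5*(-3) + 1/(X + T) = -15 + 1/(T + X))
C(124, -74) + 18757 = (1 - 15*(-74) - 15*124)/(-74 + 124) + 18757 = (1 + 1110 - 1860)/50 + 18757 = (1/50)*(-749) + 18757 = -749/50 + 18757 = 937101/50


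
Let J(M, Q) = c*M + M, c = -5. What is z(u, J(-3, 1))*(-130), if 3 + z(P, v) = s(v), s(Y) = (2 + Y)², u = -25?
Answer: -25090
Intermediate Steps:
J(M, Q) = -4*M (J(M, Q) = -5*M + M = -4*M)
z(P, v) = -3 + (2 + v)²
z(u, J(-3, 1))*(-130) = (-3 + (2 - 4*(-3))²)*(-130) = (-3 + (2 + 12)²)*(-130) = (-3 + 14²)*(-130) = (-3 + 196)*(-130) = 193*(-130) = -25090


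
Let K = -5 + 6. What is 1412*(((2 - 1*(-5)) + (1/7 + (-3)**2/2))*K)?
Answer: 115078/7 ≈ 16440.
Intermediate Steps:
K = 1
1412*(((2 - 1*(-5)) + (1/7 + (-3)**2/2))*K) = 1412*(((2 - 1*(-5)) + (1/7 + (-3)**2/2))*1) = 1412*(((2 + 5) + (1*(1/7) + 9*(1/2)))*1) = 1412*((7 + (1/7 + 9/2))*1) = 1412*((7 + 65/14)*1) = 1412*((163/14)*1) = 1412*(163/14) = 115078/7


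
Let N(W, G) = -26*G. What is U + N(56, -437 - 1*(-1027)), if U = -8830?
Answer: -24170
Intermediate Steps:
U + N(56, -437 - 1*(-1027)) = -8830 - 26*(-437 - 1*(-1027)) = -8830 - 26*(-437 + 1027) = -8830 - 26*590 = -8830 - 15340 = -24170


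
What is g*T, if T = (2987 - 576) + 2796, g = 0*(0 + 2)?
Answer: 0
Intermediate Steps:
g = 0 (g = 0*2 = 0)
T = 5207 (T = 2411 + 2796 = 5207)
g*T = 0*5207 = 0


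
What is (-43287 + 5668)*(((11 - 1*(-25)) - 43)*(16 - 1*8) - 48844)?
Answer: 1839569100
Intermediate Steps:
(-43287 + 5668)*(((11 - 1*(-25)) - 43)*(16 - 1*8) - 48844) = -37619*(((11 + 25) - 43)*(16 - 8) - 48844) = -37619*((36 - 43)*8 - 48844) = -37619*(-7*8 - 48844) = -37619*(-56 - 48844) = -37619*(-48900) = 1839569100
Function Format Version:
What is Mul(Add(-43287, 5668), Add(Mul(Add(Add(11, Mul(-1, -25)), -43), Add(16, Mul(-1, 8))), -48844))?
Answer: 1839569100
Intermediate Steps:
Mul(Add(-43287, 5668), Add(Mul(Add(Add(11, Mul(-1, -25)), -43), Add(16, Mul(-1, 8))), -48844)) = Mul(-37619, Add(Mul(Add(Add(11, 25), -43), Add(16, -8)), -48844)) = Mul(-37619, Add(Mul(Add(36, -43), 8), -48844)) = Mul(-37619, Add(Mul(-7, 8), -48844)) = Mul(-37619, Add(-56, -48844)) = Mul(-37619, -48900) = 1839569100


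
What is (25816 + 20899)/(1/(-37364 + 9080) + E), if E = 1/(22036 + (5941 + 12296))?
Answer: -53212193767380/11989 ≈ -4.4384e+9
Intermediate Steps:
E = 1/40273 (E = 1/(22036 + 18237) = 1/40273 ≈ 2.4831e-5)
(25816 + 20899)/(1/(-37364 + 9080) + E) = (25816 + 20899)/(1/(-37364 + 9080) + 1/40273) = 46715/(1/(-28284) + 1/40273) = 46715/(-1/28284 + 1/40273) = 46715/(-11989/1139081532) = 46715*(-1139081532/11989) = -53212193767380/11989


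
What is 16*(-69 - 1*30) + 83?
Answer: -1501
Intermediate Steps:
16*(-69 - 1*30) + 83 = 16*(-69 - 30) + 83 = 16*(-99) + 83 = -1584 + 83 = -1501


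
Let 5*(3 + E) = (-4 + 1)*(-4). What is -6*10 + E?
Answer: -303/5 ≈ -60.600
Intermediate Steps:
E = -⅗ (E = -3 + ((-4 + 1)*(-4))/5 = -3 + (-3*(-4))/5 = -3 + (⅕)*12 = -3 + 12/5 = -⅗ ≈ -0.60000)
-6*10 + E = -6*10 - ⅗ = -60 - ⅗ = -303/5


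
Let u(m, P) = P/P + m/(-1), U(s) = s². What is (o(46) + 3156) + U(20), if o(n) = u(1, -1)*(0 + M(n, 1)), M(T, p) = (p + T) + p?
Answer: 3556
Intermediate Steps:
M(T, p) = T + 2*p (M(T, p) = (T + p) + p = T + 2*p)
u(m, P) = 1 - m (u(m, P) = 1 + m*(-1) = 1 - m)
o(n) = 0 (o(n) = (1 - 1*1)*(0 + (n + 2*1)) = (1 - 1)*(0 + (n + 2)) = 0*(0 + (2 + n)) = 0*(2 + n) = 0)
(o(46) + 3156) + U(20) = (0 + 3156) + 20² = 3156 + 400 = 3556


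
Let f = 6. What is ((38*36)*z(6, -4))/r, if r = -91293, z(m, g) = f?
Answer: -2736/30431 ≈ -0.089908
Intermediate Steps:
z(m, g) = 6
((38*36)*z(6, -4))/r = ((38*36)*6)/(-91293) = (1368*6)*(-1/91293) = 8208*(-1/91293) = -2736/30431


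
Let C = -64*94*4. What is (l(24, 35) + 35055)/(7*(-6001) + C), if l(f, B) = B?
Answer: -35090/66071 ≈ -0.53110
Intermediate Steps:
C = -24064 (C = -6016*4 = -24064)
(l(24, 35) + 35055)/(7*(-6001) + C) = (35 + 35055)/(7*(-6001) - 24064) = 35090/(-42007 - 24064) = 35090/(-66071) = 35090*(-1/66071) = -35090/66071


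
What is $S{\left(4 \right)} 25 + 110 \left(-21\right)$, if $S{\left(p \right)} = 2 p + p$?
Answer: $-2010$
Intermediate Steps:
$S{\left(p \right)} = 3 p$
$S{\left(4 \right)} 25 + 110 \left(-21\right) = 3 \cdot 4 \cdot 25 + 110 \left(-21\right) = 12 \cdot 25 - 2310 = 300 - 2310 = -2010$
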